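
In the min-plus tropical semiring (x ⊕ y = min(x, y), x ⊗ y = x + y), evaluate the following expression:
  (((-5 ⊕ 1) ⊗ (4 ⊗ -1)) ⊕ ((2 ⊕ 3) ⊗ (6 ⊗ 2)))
(((-5 ⊕ 1) ⊗ (4 ⊗ -1)) ⊕ ((2 ⊕ 3) ⊗ (6 ⊗ 2))) = -2

Expand innermost to outermost. Recall ⊕ takes the minimum of its arguments and ⊗ takes their sum. Working out the expression (((-5 ⊕ 1) ⊗ (4 ⊗ -1)) ⊕ ((2 ⊕ 3) ⊗ (6 ⊗ 2))) gives -2.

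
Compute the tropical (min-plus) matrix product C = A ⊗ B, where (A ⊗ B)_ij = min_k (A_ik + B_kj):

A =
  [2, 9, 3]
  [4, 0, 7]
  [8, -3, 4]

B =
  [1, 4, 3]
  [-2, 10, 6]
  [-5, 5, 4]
A ⊗ B =
  [-2, 6, 5]
  [-2, 8, 6]
  [-5, 7, 3]

Apply the min-plus product entry-by-entry:
  C[0][0] = min over k of (A[0][0] + B[0][0] = 2 + 1 = 3, A[0][1] + B[1][0] = 9 + -2 = 7, A[0][2] + B[2][0] = 3 + -5 = -2) = -2 (attained at k = 2)
  C[0][1] = min over k of (A[0][0] + B[0][1] = 2 + 4 = 6, A[0][1] + B[1][1] = 9 + 10 = 19, A[0][2] + B[2][1] = 3 + 5 = 8) = 6 (attained at k = 0)
  C[0][2] = min over k of (A[0][0] + B[0][2] = 2 + 3 = 5, A[0][1] + B[1][2] = 9 + 6 = 15, A[0][2] + B[2][2] = 3 + 4 = 7) = 5 (attained at k = 0)
  C[1][0] = min over k of (A[1][0] + B[0][0] = 4 + 1 = 5, A[1][1] + B[1][0] = 0 + -2 = -2, A[1][2] + B[2][0] = 7 + -5 = 2) = -2 (attained at k = 1)
  C[1][1] = min over k of (A[1][0] + B[0][1] = 4 + 4 = 8, A[1][1] + B[1][1] = 0 + 10 = 10, A[1][2] + B[2][1] = 7 + 5 = 12) = 8 (attained at k = 0)
  C[1][2] = min over k of (A[1][0] + B[0][2] = 4 + 3 = 7, A[1][1] + B[1][2] = 0 + 6 = 6, A[1][2] + B[2][2] = 7 + 4 = 11) = 6 (attained at k = 1)
  C[2][0] = min over k of (A[2][0] + B[0][0] = 8 + 1 = 9, A[2][1] + B[1][0] = -3 + -2 = -5, A[2][2] + B[2][0] = 4 + -5 = -1) = -5 (attained at k = 1)
  C[2][1] = min over k of (A[2][0] + B[0][1] = 8 + 4 = 12, A[2][1] + B[1][1] = -3 + 10 = 7, A[2][2] + B[2][1] = 4 + 5 = 9) = 7 (attained at k = 1)
  C[2][2] = min over k of (A[2][0] + B[0][2] = 8 + 3 = 11, A[2][1] + B[1][2] = -3 + 6 = 3, A[2][2] + B[2][2] = 4 + 4 = 8) = 3 (attained at k = 1)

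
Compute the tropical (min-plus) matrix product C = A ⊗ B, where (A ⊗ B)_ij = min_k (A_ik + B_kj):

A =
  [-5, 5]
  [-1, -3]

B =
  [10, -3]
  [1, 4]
A ⊗ B =
  [5, -8]
  [-2, -4]

Apply the min-plus product entry-by-entry:
  C[0][0] = min over k of (A[0][0] + B[0][0] = -5 + 10 = 5, A[0][1] + B[1][0] = 5 + 1 = 6) = 5 (attained at k = 0)
  C[0][1] = min over k of (A[0][0] + B[0][1] = -5 + -3 = -8, A[0][1] + B[1][1] = 5 + 4 = 9) = -8 (attained at k = 0)
  C[1][0] = min over k of (A[1][0] + B[0][0] = -1 + 10 = 9, A[1][1] + B[1][0] = -3 + 1 = -2) = -2 (attained at k = 1)
  C[1][1] = min over k of (A[1][0] + B[0][1] = -1 + -3 = -4, A[1][1] + B[1][1] = -3 + 4 = 1) = -4 (attained at k = 0)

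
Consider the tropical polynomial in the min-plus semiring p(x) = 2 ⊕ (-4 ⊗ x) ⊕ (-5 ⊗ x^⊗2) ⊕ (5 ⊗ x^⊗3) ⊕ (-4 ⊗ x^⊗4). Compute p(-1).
p(-1) = -8

A tropical monomial a ⊗ x^⊗i evaluates to a + i · x. Evaluating each term at x = -1:
  Term 0 contributes 2 + 0 · -1 = 2
  Term 1 contributes -4 + 1 · -1 = -5
  Term 2 contributes -5 + 2 · -1 = -7
  Term 3 contributes 5 + 3 · -1 = 2
  Term 4 contributes -4 + 4 · -1 = -8
p(-1) = ⊕ of these = min[2, -5, -7, 2, -8] = -8.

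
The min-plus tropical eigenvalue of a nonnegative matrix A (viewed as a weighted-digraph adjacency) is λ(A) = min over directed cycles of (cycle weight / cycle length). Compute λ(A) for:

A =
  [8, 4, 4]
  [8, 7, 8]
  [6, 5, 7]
λ(A) = 5

Enumerate directed cycles and compute their means (weight / length). Sample:
  cycle 0 → 0: weight = 8, length = 1, mean = 8/1 ≈ 8.000
  cycle 1 → 1: weight = 7, length = 1, mean = 7/1 ≈ 7.000
  cycle 2 → 2: weight = 7, length = 1, mean = 7/1 ≈ 7.000
  cycle 0 → 1 → 0: weight = 12, length = 2, mean = 12/2 ≈ 6.000
  cycle 0 → 2 → 0: weight = 10, length = 2, mean = 10/2 ≈ 5.000
  cycle 1 → 0 → 1: weight = 12, length = 2, mean = 12/2 ≈ 6.000
Minimum mean = 5.000, attained e.g. along the cycle 0 → 2 → 0 with weight 10 and length 2. So λ(A) = 10/2 = 5.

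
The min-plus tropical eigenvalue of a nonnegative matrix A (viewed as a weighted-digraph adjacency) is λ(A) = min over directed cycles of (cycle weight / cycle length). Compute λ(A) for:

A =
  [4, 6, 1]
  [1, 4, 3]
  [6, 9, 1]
λ(A) = 1

Enumerate directed cycles and compute their means (weight / length). Sample:
  cycle 0 → 0: weight = 4, length = 1, mean = 4/1 ≈ 4.000
  cycle 1 → 1: weight = 4, length = 1, mean = 4/1 ≈ 4.000
  cycle 2 → 2: weight = 1, length = 1, mean = 1/1 ≈ 1.000
  cycle 0 → 1 → 0: weight = 7, length = 2, mean = 7/2 ≈ 3.500
  cycle 0 → 2 → 0: weight = 7, length = 2, mean = 7/2 ≈ 3.500
  cycle 1 → 0 → 1: weight = 7, length = 2, mean = 7/2 ≈ 3.500
Minimum mean = 1.000, attained e.g. along the cycle 2 → 2 with weight 1 and length 1. So λ(A) = 1/1 = 1.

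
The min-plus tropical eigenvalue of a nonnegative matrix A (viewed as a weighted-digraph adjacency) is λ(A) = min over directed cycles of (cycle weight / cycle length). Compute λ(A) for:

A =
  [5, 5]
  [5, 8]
λ(A) = 5

Enumerate directed cycles and compute their means (weight / length). Sample:
  cycle 0 → 0: weight = 5, length = 1, mean = 5/1 ≈ 5.000
  cycle 1 → 1: weight = 8, length = 1, mean = 8/1 ≈ 8.000
  cycle 0 → 1 → 0: weight = 10, length = 2, mean = 10/2 ≈ 5.000
  cycle 1 → 0 → 1: weight = 10, length = 2, mean = 10/2 ≈ 5.000
Minimum mean = 5.000, attained e.g. along the cycle 0 → 0 with weight 5 and length 1. So λ(A) = 5/1 = 5.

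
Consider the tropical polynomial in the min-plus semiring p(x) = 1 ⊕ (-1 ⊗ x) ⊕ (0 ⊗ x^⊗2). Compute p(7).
p(7) = 1

A tropical monomial a ⊗ x^⊗i evaluates to a + i · x. Evaluating each term at x = 7:
  Term 0 contributes 1 + 0 · 7 = 1
  Term 1 contributes -1 + 1 · 7 = 6
  Term 2 contributes 0 + 2 · 7 = 14
p(7) = ⊕ of these = min[1, 6, 14] = 1.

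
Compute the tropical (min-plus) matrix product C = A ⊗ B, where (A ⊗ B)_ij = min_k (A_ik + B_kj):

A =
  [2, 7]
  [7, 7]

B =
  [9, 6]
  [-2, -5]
A ⊗ B =
  [5, 2]
  [5, 2]

Apply the min-plus product entry-by-entry:
  C[0][0] = min over k of (A[0][0] + B[0][0] = 2 + 9 = 11, A[0][1] + B[1][0] = 7 + -2 = 5) = 5 (attained at k = 1)
  C[0][1] = min over k of (A[0][0] + B[0][1] = 2 + 6 = 8, A[0][1] + B[1][1] = 7 + -5 = 2) = 2 (attained at k = 1)
  C[1][0] = min over k of (A[1][0] + B[0][0] = 7 + 9 = 16, A[1][1] + B[1][0] = 7 + -2 = 5) = 5 (attained at k = 1)
  C[1][1] = min over k of (A[1][0] + B[0][1] = 7 + 6 = 13, A[1][1] + B[1][1] = 7 + -5 = 2) = 2 (attained at k = 1)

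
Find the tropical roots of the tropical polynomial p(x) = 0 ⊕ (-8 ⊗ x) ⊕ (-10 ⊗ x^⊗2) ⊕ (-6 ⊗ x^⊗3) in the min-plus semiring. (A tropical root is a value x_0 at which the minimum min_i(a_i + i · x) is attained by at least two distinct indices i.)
Roots: {-4, 2, 8}

Each tropical root is a break point of the lower envelope of the lines y = a_i + i · x (there are 4 lines, with slopes 0, 1, ..., 3). Only the lines that attain the minimum somewhere contribute to roots; other lines are dominated. Here the surviving (envelope) indices are i = 3, i = 2, i = 1, i = 0.
Intersections between consecutive envelope lines give the roots: for adjacent envelope indices i < j the intersection is x = (a_i − a_j) / (j − i). Reading off the sorted break points: {-4, 2, 8}.
Verification: at each break x_0, at least two indices attain the minimum of min_i(a_i + i · x_0).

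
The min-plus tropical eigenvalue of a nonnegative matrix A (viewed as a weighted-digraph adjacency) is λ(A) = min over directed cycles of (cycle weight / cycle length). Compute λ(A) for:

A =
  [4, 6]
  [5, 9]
λ(A) = 4

Enumerate directed cycles and compute their means (weight / length). Sample:
  cycle 0 → 0: weight = 4, length = 1, mean = 4/1 ≈ 4.000
  cycle 1 → 1: weight = 9, length = 1, mean = 9/1 ≈ 9.000
  cycle 0 → 1 → 0: weight = 11, length = 2, mean = 11/2 ≈ 5.500
  cycle 1 → 0 → 1: weight = 11, length = 2, mean = 11/2 ≈ 5.500
Minimum mean = 4.000, attained e.g. along the cycle 0 → 0 with weight 4 and length 1. So λ(A) = 4/1 = 4.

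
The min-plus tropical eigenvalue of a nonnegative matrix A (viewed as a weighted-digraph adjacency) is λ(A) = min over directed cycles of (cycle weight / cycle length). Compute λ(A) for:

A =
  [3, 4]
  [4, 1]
λ(A) = 1

Enumerate directed cycles and compute their means (weight / length). Sample:
  cycle 0 → 0: weight = 3, length = 1, mean = 3/1 ≈ 3.000
  cycle 1 → 1: weight = 1, length = 1, mean = 1/1 ≈ 1.000
  cycle 0 → 1 → 0: weight = 8, length = 2, mean = 8/2 ≈ 4.000
  cycle 1 → 0 → 1: weight = 8, length = 2, mean = 8/2 ≈ 4.000
Minimum mean = 1.000, attained e.g. along the cycle 1 → 1 with weight 1 and length 1. So λ(A) = 1/1 = 1.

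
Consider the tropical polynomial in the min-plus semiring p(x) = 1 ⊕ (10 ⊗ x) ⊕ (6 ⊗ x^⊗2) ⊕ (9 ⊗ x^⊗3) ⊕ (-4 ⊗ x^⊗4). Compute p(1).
p(1) = 0

A tropical monomial a ⊗ x^⊗i evaluates to a + i · x. Evaluating each term at x = 1:
  Term 0 contributes 1 + 0 · 1 = 1
  Term 1 contributes 10 + 1 · 1 = 11
  Term 2 contributes 6 + 2 · 1 = 8
  Term 3 contributes 9 + 3 · 1 = 12
  Term 4 contributes -4 + 4 · 1 = 0
p(1) = ⊕ of these = min[1, 11, 8, 12, 0] = 0.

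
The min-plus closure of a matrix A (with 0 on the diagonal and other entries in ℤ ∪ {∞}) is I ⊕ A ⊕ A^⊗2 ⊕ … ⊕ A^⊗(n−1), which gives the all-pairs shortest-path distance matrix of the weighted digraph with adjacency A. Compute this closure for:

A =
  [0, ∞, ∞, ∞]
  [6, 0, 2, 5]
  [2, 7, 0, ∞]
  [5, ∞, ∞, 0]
Closure =
  [0, ∞, ∞, ∞]
  [4, 0, 2, 5]
  [2, 7, 0, 12]
  [5, ∞, ∞, 0]

This is the Floyd-Warshall all-pairs shortest-path computation. For each intermediate vertex k = 0, 1, …, 3, update dist[i][j] ← min(dist[i][j], dist[i][k] + dist[k][j]). The final matrix gives, for each (i, j), the minimum total weight of any directed path from i to j (possibly empty when i = j).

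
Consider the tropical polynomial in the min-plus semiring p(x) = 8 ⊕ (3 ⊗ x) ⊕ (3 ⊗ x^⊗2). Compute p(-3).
p(-3) = -3

A tropical monomial a ⊗ x^⊗i evaluates to a + i · x. Evaluating each term at x = -3:
  Term 0 contributes 8 + 0 · -3 = 8
  Term 1 contributes 3 + 1 · -3 = 0
  Term 2 contributes 3 + 2 · -3 = -3
p(-3) = ⊕ of these = min[8, 0, -3] = -3.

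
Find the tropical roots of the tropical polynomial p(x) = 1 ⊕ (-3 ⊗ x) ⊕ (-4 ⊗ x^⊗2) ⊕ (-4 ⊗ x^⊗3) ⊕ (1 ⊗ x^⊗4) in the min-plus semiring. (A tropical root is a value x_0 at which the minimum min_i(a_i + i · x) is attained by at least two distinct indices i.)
Roots: {-5, 0, 1, 4}

Each tropical root is a break point of the lower envelope of the lines y = a_i + i · x (there are 5 lines, with slopes 0, 1, ..., 4). Only the lines that attain the minimum somewhere contribute to roots; other lines are dominated. Here the surviving (envelope) indices are i = 4, i = 3, i = 2, i = 1, i = 0.
Intersections between consecutive envelope lines give the roots: for adjacent envelope indices i < j the intersection is x = (a_i − a_j) / (j − i). Reading off the sorted break points: {-5, 0, 1, 4}.
Verification: at each break x_0, at least two indices attain the minimum of min_i(a_i + i · x_0).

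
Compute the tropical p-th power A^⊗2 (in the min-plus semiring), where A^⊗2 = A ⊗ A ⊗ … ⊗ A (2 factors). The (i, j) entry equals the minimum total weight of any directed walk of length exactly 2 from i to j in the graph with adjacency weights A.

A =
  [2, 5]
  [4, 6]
A^⊗2 =
  [4, 7]
  [6, 9]

Each entry (A^⊗2)_ij equals the minimum over all length-2 walks i = v_0 → v_1 → … → v_2 = j of Σ_t A[v_t][v_{t+1}]. For example, for (i, j) = (0, 1) we minimise over 2 possible intermediate vertex sequences; the minimum is 7, attained along the walk 0 → 0 → 1.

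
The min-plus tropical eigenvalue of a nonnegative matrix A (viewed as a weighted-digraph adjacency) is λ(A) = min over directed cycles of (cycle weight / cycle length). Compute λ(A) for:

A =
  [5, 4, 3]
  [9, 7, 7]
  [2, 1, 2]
λ(A) = 2

Enumerate directed cycles and compute their means (weight / length). Sample:
  cycle 0 → 0: weight = 5, length = 1, mean = 5/1 ≈ 5.000
  cycle 1 → 1: weight = 7, length = 1, mean = 7/1 ≈ 7.000
  cycle 2 → 2: weight = 2, length = 1, mean = 2/1 ≈ 2.000
  cycle 0 → 1 → 0: weight = 13, length = 2, mean = 13/2 ≈ 6.500
  cycle 0 → 2 → 0: weight = 5, length = 2, mean = 5/2 ≈ 2.500
  cycle 1 → 0 → 1: weight = 13, length = 2, mean = 13/2 ≈ 6.500
Minimum mean = 2.000, attained e.g. along the cycle 2 → 2 with weight 2 and length 1. So λ(A) = 2/1 = 2.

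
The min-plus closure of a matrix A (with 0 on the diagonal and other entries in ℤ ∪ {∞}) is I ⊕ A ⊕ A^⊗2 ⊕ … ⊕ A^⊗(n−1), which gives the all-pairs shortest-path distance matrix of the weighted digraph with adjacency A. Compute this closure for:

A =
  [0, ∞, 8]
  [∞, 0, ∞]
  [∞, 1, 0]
Closure =
  [0, 9, 8]
  [∞, 0, ∞]
  [∞, 1, 0]

This is the Floyd-Warshall all-pairs shortest-path computation. For each intermediate vertex k = 0, 1, …, 2, update dist[i][j] ← min(dist[i][j], dist[i][k] + dist[k][j]). The final matrix gives, for each (i, j), the minimum total weight of any directed path from i to j (possibly empty when i = j).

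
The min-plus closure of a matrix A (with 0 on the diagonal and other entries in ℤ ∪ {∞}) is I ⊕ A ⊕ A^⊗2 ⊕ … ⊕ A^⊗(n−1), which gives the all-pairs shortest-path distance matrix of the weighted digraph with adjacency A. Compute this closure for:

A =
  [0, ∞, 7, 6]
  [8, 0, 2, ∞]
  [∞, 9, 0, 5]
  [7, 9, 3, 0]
Closure =
  [0, 15, 7, 6]
  [8, 0, 2, 7]
  [12, 9, 0, 5]
  [7, 9, 3, 0]

This is the Floyd-Warshall all-pairs shortest-path computation. For each intermediate vertex k = 0, 1, …, 3, update dist[i][j] ← min(dist[i][j], dist[i][k] + dist[k][j]). The final matrix gives, for each (i, j), the minimum total weight of any directed path from i to j (possibly empty when i = j).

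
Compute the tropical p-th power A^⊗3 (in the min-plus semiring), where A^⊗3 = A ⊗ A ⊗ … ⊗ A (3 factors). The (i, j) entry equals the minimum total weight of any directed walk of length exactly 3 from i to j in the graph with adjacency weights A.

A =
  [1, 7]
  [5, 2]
A^⊗3 =
  [3, 9]
  [7, 6]

Each entry (A^⊗3)_ij equals the minimum over all length-3 walks i = v_0 → v_1 → … → v_3 = j of Σ_t A[v_t][v_{t+1}]. For example, for (i, j) = (0, 1) we minimise over 4 possible intermediate vertex sequences; the minimum is 9, attained along the walk 0 → 0 → 0 → 1.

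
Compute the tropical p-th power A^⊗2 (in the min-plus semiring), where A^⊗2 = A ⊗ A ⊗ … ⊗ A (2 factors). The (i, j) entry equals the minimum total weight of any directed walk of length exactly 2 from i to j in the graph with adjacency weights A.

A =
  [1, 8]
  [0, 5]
A^⊗2 =
  [2, 9]
  [1, 8]

Each entry (A^⊗2)_ij equals the minimum over all length-2 walks i = v_0 → v_1 → … → v_2 = j of Σ_t A[v_t][v_{t+1}]. For example, for (i, j) = (0, 1) we minimise over 2 possible intermediate vertex sequences; the minimum is 9, attained along the walk 0 → 0 → 1.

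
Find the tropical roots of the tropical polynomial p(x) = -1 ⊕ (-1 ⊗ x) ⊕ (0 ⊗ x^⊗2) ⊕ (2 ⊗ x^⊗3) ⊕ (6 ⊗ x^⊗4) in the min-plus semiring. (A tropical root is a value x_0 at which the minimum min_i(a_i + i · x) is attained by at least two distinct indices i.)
Roots: {-4, -2, -1, 0}

Each tropical root is a break point of the lower envelope of the lines y = a_i + i · x (there are 5 lines, with slopes 0, 1, ..., 4). Only the lines that attain the minimum somewhere contribute to roots; other lines are dominated. Here the surviving (envelope) indices are i = 4, i = 3, i = 2, i = 1, i = 0.
Intersections between consecutive envelope lines give the roots: for adjacent envelope indices i < j the intersection is x = (a_i − a_j) / (j − i). Reading off the sorted break points: {-4, -2, -1, 0}.
Verification: at each break x_0, at least two indices attain the minimum of min_i(a_i + i · x_0).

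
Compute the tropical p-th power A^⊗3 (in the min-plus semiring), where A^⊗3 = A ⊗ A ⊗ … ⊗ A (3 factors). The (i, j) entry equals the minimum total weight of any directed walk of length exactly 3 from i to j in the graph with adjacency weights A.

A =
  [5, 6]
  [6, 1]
A^⊗3 =
  [13, 8]
  [8, 3]

Each entry (A^⊗3)_ij equals the minimum over all length-3 walks i = v_0 → v_1 → … → v_3 = j of Σ_t A[v_t][v_{t+1}]. For example, for (i, j) = (0, 1) we minimise over 4 possible intermediate vertex sequences; the minimum is 8, attained along the walk 0 → 1 → 1 → 1.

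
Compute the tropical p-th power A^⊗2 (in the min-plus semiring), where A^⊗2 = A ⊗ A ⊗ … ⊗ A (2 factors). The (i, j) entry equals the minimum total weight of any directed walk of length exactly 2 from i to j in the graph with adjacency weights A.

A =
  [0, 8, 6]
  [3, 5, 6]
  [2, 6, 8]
A^⊗2 =
  [0, 8, 6]
  [3, 10, 9]
  [2, 10, 8]

Each entry (A^⊗2)_ij equals the minimum over all length-2 walks i = v_0 → v_1 → … → v_2 = j of Σ_t A[v_t][v_{t+1}]. For example, for (i, j) = (0, 2) we minimise over 3 possible intermediate vertex sequences; the minimum is 6, attained along the walk 0 → 0 → 2.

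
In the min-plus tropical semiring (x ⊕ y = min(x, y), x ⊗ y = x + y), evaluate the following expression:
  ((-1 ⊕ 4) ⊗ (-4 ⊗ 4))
((-1 ⊕ 4) ⊗ (-4 ⊗ 4)) = -1

Expand innermost to outermost. Recall ⊕ takes the minimum of its arguments and ⊗ takes their sum. Working out the expression ((-1 ⊕ 4) ⊗ (-4 ⊗ 4)) gives -1.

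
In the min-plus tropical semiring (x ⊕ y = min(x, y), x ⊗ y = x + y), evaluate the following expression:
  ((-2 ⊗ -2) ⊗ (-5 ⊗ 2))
((-2 ⊗ -2) ⊗ (-5 ⊗ 2)) = -7

Expand innermost to outermost. Recall ⊕ takes the minimum of its arguments and ⊗ takes their sum. Working out the expression ((-2 ⊗ -2) ⊗ (-5 ⊗ 2)) gives -7.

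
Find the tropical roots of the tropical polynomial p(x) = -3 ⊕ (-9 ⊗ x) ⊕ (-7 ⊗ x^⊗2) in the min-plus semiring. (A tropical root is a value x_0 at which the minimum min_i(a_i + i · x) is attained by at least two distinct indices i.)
Roots: {-2, 6}

Each tropical root is a break point of the lower envelope of the lines y = a_i + i · x (there are 3 lines, with slopes 0, 1, ..., 2). Only the lines that attain the minimum somewhere contribute to roots; other lines are dominated. Here the surviving (envelope) indices are i = 2, i = 1, i = 0.
Intersections between consecutive envelope lines give the roots: for adjacent envelope indices i < j the intersection is x = (a_i − a_j) / (j − i). Reading off the sorted break points: {-2, 6}.
Verification: at each break x_0, at least two indices attain the minimum of min_i(a_i + i · x_0).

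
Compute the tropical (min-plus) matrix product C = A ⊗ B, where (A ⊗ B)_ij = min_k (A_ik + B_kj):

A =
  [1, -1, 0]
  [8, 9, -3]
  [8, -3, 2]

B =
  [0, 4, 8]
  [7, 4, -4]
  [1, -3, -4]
A ⊗ B =
  [1, -3, -5]
  [-2, -6, -7]
  [3, -1, -7]

Apply the min-plus product entry-by-entry:
  C[0][0] = min over k of (A[0][0] + B[0][0] = 1 + 0 = 1, A[0][1] + B[1][0] = -1 + 7 = 6, A[0][2] + B[2][0] = 0 + 1 = 1) = 1 (attained at k = 0)
  C[0][1] = min over k of (A[0][0] + B[0][1] = 1 + 4 = 5, A[0][1] + B[1][1] = -1 + 4 = 3, A[0][2] + B[2][1] = 0 + -3 = -3) = -3 (attained at k = 2)
  C[0][2] = min over k of (A[0][0] + B[0][2] = 1 + 8 = 9, A[0][1] + B[1][2] = -1 + -4 = -5, A[0][2] + B[2][2] = 0 + -4 = -4) = -5 (attained at k = 1)
  C[1][0] = min over k of (A[1][0] + B[0][0] = 8 + 0 = 8, A[1][1] + B[1][0] = 9 + 7 = 16, A[1][2] + B[2][0] = -3 + 1 = -2) = -2 (attained at k = 2)
  C[1][1] = min over k of (A[1][0] + B[0][1] = 8 + 4 = 12, A[1][1] + B[1][1] = 9 + 4 = 13, A[1][2] + B[2][1] = -3 + -3 = -6) = -6 (attained at k = 2)
  C[1][2] = min over k of (A[1][0] + B[0][2] = 8 + 8 = 16, A[1][1] + B[1][2] = 9 + -4 = 5, A[1][2] + B[2][2] = -3 + -4 = -7) = -7 (attained at k = 2)
  C[2][0] = min over k of (A[2][0] + B[0][0] = 8 + 0 = 8, A[2][1] + B[1][0] = -3 + 7 = 4, A[2][2] + B[2][0] = 2 + 1 = 3) = 3 (attained at k = 2)
  C[2][1] = min over k of (A[2][0] + B[0][1] = 8 + 4 = 12, A[2][1] + B[1][1] = -3 + 4 = 1, A[2][2] + B[2][1] = 2 + -3 = -1) = -1 (attained at k = 2)
  C[2][2] = min over k of (A[2][0] + B[0][2] = 8 + 8 = 16, A[2][1] + B[1][2] = -3 + -4 = -7, A[2][2] + B[2][2] = 2 + -4 = -2) = -7 (attained at k = 1)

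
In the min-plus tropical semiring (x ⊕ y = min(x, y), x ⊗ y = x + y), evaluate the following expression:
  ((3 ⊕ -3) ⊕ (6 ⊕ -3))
((3 ⊕ -3) ⊕ (6 ⊕ -3)) = -3

Expand innermost to outermost. Recall ⊕ takes the minimum of its arguments and ⊗ takes their sum. Working out the expression ((3 ⊕ -3) ⊕ (6 ⊕ -3)) gives -3.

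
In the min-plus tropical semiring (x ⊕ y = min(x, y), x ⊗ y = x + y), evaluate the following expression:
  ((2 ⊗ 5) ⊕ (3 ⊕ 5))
((2 ⊗ 5) ⊕ (3 ⊕ 5)) = 3

Expand innermost to outermost. Recall ⊕ takes the minimum of its arguments and ⊗ takes their sum. Working out the expression ((2 ⊗ 5) ⊕ (3 ⊕ 5)) gives 3.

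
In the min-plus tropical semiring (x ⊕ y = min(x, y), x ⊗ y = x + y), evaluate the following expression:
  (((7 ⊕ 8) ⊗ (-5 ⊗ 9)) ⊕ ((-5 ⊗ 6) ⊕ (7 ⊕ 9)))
(((7 ⊕ 8) ⊗ (-5 ⊗ 9)) ⊕ ((-5 ⊗ 6) ⊕ (7 ⊕ 9))) = 1

Expand innermost to outermost. Recall ⊕ takes the minimum of its arguments and ⊗ takes their sum. Working out the expression (((7 ⊕ 8) ⊗ (-5 ⊗ 9)) ⊕ ((-5 ⊗ 6) ⊕ (7 ⊕ 9))) gives 1.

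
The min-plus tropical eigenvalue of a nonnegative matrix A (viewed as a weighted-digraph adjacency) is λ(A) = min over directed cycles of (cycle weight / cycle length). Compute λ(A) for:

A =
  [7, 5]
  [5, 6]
λ(A) = 5

Enumerate directed cycles and compute their means (weight / length). Sample:
  cycle 0 → 0: weight = 7, length = 1, mean = 7/1 ≈ 7.000
  cycle 1 → 1: weight = 6, length = 1, mean = 6/1 ≈ 6.000
  cycle 0 → 1 → 0: weight = 10, length = 2, mean = 10/2 ≈ 5.000
  cycle 1 → 0 → 1: weight = 10, length = 2, mean = 10/2 ≈ 5.000
Minimum mean = 5.000, attained e.g. along the cycle 0 → 1 → 0 with weight 10 and length 2. So λ(A) = 10/2 = 5.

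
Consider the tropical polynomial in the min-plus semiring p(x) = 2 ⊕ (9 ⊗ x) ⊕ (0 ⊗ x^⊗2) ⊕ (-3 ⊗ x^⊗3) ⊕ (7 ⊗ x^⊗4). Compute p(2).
p(2) = 2

A tropical monomial a ⊗ x^⊗i evaluates to a + i · x. Evaluating each term at x = 2:
  Term 0 contributes 2 + 0 · 2 = 2
  Term 1 contributes 9 + 1 · 2 = 11
  Term 2 contributes 0 + 2 · 2 = 4
  Term 3 contributes -3 + 3 · 2 = 3
  Term 4 contributes 7 + 4 · 2 = 15
p(2) = ⊕ of these = min[2, 11, 4, 3, 15] = 2.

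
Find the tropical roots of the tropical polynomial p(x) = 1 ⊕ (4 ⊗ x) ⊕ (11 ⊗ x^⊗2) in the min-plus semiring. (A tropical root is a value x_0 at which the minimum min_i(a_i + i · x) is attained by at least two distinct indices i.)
Roots: {-7, -3}

Each tropical root is a break point of the lower envelope of the lines y = a_i + i · x (there are 3 lines, with slopes 0, 1, ..., 2). Only the lines that attain the minimum somewhere contribute to roots; other lines are dominated. Here the surviving (envelope) indices are i = 2, i = 1, i = 0.
Intersections between consecutive envelope lines give the roots: for adjacent envelope indices i < j the intersection is x = (a_i − a_j) / (j − i). Reading off the sorted break points: {-7, -3}.
Verification: at each break x_0, at least two indices attain the minimum of min_i(a_i + i · x_0).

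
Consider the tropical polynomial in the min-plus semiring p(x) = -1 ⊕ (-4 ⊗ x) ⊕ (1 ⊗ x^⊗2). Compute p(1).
p(1) = -3

A tropical monomial a ⊗ x^⊗i evaluates to a + i · x. Evaluating each term at x = 1:
  Term 0 contributes -1 + 0 · 1 = -1
  Term 1 contributes -4 + 1 · 1 = -3
  Term 2 contributes 1 + 2 · 1 = 3
p(1) = ⊕ of these = min[-1, -3, 3] = -3.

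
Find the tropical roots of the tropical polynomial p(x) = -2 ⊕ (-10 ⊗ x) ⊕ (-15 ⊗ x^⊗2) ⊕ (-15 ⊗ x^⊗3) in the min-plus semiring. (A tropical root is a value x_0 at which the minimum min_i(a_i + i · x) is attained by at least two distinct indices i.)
Roots: {0, 5, 8}

Each tropical root is a break point of the lower envelope of the lines y = a_i + i · x (there are 4 lines, with slopes 0, 1, ..., 3). Only the lines that attain the minimum somewhere contribute to roots; other lines are dominated. Here the surviving (envelope) indices are i = 3, i = 2, i = 1, i = 0.
Intersections between consecutive envelope lines give the roots: for adjacent envelope indices i < j the intersection is x = (a_i − a_j) / (j − i). Reading off the sorted break points: {0, 5, 8}.
Verification: at each break x_0, at least two indices attain the minimum of min_i(a_i + i · x_0).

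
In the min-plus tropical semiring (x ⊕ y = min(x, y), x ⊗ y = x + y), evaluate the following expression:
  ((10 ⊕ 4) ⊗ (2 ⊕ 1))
((10 ⊕ 4) ⊗ (2 ⊕ 1)) = 5

Expand innermost to outermost. Recall ⊕ takes the minimum of its arguments and ⊗ takes their sum. Working out the expression ((10 ⊕ 4) ⊗ (2 ⊕ 1)) gives 5.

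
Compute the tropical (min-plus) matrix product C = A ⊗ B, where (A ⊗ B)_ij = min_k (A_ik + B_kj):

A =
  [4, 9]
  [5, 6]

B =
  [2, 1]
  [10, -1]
A ⊗ B =
  [6, 5]
  [7, 5]

Apply the min-plus product entry-by-entry:
  C[0][0] = min over k of (A[0][0] + B[0][0] = 4 + 2 = 6, A[0][1] + B[1][0] = 9 + 10 = 19) = 6 (attained at k = 0)
  C[0][1] = min over k of (A[0][0] + B[0][1] = 4 + 1 = 5, A[0][1] + B[1][1] = 9 + -1 = 8) = 5 (attained at k = 0)
  C[1][0] = min over k of (A[1][0] + B[0][0] = 5 + 2 = 7, A[1][1] + B[1][0] = 6 + 10 = 16) = 7 (attained at k = 0)
  C[1][1] = min over k of (A[1][0] + B[0][1] = 5 + 1 = 6, A[1][1] + B[1][1] = 6 + -1 = 5) = 5 (attained at k = 1)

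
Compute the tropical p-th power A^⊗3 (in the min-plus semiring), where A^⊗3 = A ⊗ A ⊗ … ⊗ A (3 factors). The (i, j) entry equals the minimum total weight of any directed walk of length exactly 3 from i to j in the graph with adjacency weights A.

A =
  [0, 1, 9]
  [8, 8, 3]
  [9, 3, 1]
A^⊗3 =
  [0, 1, 4]
  [8, 7, 5]
  [9, 5, 3]

Each entry (A^⊗3)_ij equals the minimum over all length-3 walks i = v_0 → v_1 → … → v_3 = j of Σ_t A[v_t][v_{t+1}]. For example, for (i, j) = (0, 2) we minimise over 9 possible intermediate vertex sequences; the minimum is 4, attained along the walk 0 → 0 → 1 → 2.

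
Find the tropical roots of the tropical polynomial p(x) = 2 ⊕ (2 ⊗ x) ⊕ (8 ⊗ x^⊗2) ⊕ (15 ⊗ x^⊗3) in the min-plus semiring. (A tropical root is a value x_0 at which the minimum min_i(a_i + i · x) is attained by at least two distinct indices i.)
Roots: {-7, -6, 0}

Each tropical root is a break point of the lower envelope of the lines y = a_i + i · x (there are 4 lines, with slopes 0, 1, ..., 3). Only the lines that attain the minimum somewhere contribute to roots; other lines are dominated. Here the surviving (envelope) indices are i = 3, i = 2, i = 1, i = 0.
Intersections between consecutive envelope lines give the roots: for adjacent envelope indices i < j the intersection is x = (a_i − a_j) / (j − i). Reading off the sorted break points: {-7, -6, 0}.
Verification: at each break x_0, at least two indices attain the minimum of min_i(a_i + i · x_0).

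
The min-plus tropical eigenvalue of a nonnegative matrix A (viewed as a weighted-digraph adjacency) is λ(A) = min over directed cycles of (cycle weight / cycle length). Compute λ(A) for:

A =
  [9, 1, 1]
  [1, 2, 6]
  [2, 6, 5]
λ(A) = 1

Enumerate directed cycles and compute their means (weight / length). Sample:
  cycle 0 → 0: weight = 9, length = 1, mean = 9/1 ≈ 9.000
  cycle 1 → 1: weight = 2, length = 1, mean = 2/1 ≈ 2.000
  cycle 2 → 2: weight = 5, length = 1, mean = 5/1 ≈ 5.000
  cycle 0 → 1 → 0: weight = 2, length = 2, mean = 2/2 ≈ 1.000
  cycle 0 → 2 → 0: weight = 3, length = 2, mean = 3/2 ≈ 1.500
  cycle 1 → 0 → 1: weight = 2, length = 2, mean = 2/2 ≈ 1.000
Minimum mean = 1.000, attained e.g. along the cycle 0 → 1 → 0 with weight 2 and length 2. So λ(A) = 2/2 = 1.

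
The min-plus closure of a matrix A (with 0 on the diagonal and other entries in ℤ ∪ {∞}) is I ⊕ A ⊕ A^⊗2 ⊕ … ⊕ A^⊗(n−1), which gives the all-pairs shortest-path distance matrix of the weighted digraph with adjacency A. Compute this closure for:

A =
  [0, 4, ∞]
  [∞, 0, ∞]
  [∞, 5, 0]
Closure =
  [0, 4, ∞]
  [∞, 0, ∞]
  [∞, 5, 0]

This is the Floyd-Warshall all-pairs shortest-path computation. For each intermediate vertex k = 0, 1, …, 2, update dist[i][j] ← min(dist[i][j], dist[i][k] + dist[k][j]). The final matrix gives, for each (i, j), the minimum total weight of any directed path from i to j (possibly empty when i = j).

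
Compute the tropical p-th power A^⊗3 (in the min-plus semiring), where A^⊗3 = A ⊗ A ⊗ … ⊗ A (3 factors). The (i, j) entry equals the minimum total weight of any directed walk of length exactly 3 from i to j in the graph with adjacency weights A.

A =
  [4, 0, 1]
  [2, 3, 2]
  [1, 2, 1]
A^⊗3 =
  [3, 2, 3]
  [4, 3, 4]
  [3, 2, 3]

Each entry (A^⊗3)_ij equals the minimum over all length-3 walks i = v_0 → v_1 → … → v_3 = j of Σ_t A[v_t][v_{t+1}]. For example, for (i, j) = (0, 2) we minimise over 9 possible intermediate vertex sequences; the minimum is 3, attained along the walk 0 → 1 → 0 → 2.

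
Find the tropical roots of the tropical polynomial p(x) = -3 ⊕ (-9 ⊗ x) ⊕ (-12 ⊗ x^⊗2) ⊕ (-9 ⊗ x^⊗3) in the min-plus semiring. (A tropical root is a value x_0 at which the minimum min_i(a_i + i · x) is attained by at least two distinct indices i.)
Roots: {-3, 3, 6}

Each tropical root is a break point of the lower envelope of the lines y = a_i + i · x (there are 4 lines, with slopes 0, 1, ..., 3). Only the lines that attain the minimum somewhere contribute to roots; other lines are dominated. Here the surviving (envelope) indices are i = 3, i = 2, i = 1, i = 0.
Intersections between consecutive envelope lines give the roots: for adjacent envelope indices i < j the intersection is x = (a_i − a_j) / (j − i). Reading off the sorted break points: {-3, 3, 6}.
Verification: at each break x_0, at least two indices attain the minimum of min_i(a_i + i · x_0).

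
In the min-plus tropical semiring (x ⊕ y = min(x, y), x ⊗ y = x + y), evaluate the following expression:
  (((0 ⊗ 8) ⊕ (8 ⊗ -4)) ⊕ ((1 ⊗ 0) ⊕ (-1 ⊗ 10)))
(((0 ⊗ 8) ⊕ (8 ⊗ -4)) ⊕ ((1 ⊗ 0) ⊕ (-1 ⊗ 10))) = 1

Expand innermost to outermost. Recall ⊕ takes the minimum of its arguments and ⊗ takes their sum. Working out the expression (((0 ⊗ 8) ⊕ (8 ⊗ -4)) ⊕ ((1 ⊗ 0) ⊕ (-1 ⊗ 10))) gives 1.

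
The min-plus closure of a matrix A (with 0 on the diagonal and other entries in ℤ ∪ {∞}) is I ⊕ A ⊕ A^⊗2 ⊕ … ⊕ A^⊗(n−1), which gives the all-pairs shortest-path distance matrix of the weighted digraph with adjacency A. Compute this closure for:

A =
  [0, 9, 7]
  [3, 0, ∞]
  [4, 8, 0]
Closure =
  [0, 9, 7]
  [3, 0, 10]
  [4, 8, 0]

This is the Floyd-Warshall all-pairs shortest-path computation. For each intermediate vertex k = 0, 1, …, 2, update dist[i][j] ← min(dist[i][j], dist[i][k] + dist[k][j]). The final matrix gives, for each (i, j), the minimum total weight of any directed path from i to j (possibly empty when i = j).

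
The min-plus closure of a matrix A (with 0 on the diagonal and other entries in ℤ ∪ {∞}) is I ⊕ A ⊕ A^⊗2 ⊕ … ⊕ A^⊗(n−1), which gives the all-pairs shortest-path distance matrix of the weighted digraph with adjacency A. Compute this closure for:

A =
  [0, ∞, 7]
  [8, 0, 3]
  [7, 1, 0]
Closure =
  [0, 8, 7]
  [8, 0, 3]
  [7, 1, 0]

This is the Floyd-Warshall all-pairs shortest-path computation. For each intermediate vertex k = 0, 1, …, 2, update dist[i][j] ← min(dist[i][j], dist[i][k] + dist[k][j]). The final matrix gives, for each (i, j), the minimum total weight of any directed path from i to j (possibly empty when i = j).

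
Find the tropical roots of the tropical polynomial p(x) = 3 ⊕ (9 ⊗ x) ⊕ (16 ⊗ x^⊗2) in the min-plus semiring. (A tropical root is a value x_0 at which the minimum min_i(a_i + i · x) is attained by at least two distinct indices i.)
Roots: {-7, -6}

Each tropical root is a break point of the lower envelope of the lines y = a_i + i · x (there are 3 lines, with slopes 0, 1, ..., 2). Only the lines that attain the minimum somewhere contribute to roots; other lines are dominated. Here the surviving (envelope) indices are i = 2, i = 1, i = 0.
Intersections between consecutive envelope lines give the roots: for adjacent envelope indices i < j the intersection is x = (a_i − a_j) / (j − i). Reading off the sorted break points: {-7, -6}.
Verification: at each break x_0, at least two indices attain the minimum of min_i(a_i + i · x_0).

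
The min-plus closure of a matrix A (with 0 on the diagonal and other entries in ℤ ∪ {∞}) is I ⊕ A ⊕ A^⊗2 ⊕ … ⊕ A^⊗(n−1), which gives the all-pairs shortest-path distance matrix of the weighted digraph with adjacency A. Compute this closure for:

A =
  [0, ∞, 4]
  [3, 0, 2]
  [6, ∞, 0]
Closure =
  [0, ∞, 4]
  [3, 0, 2]
  [6, ∞, 0]

This is the Floyd-Warshall all-pairs shortest-path computation. For each intermediate vertex k = 0, 1, …, 2, update dist[i][j] ← min(dist[i][j], dist[i][k] + dist[k][j]). The final matrix gives, for each (i, j), the minimum total weight of any directed path from i to j (possibly empty when i = j).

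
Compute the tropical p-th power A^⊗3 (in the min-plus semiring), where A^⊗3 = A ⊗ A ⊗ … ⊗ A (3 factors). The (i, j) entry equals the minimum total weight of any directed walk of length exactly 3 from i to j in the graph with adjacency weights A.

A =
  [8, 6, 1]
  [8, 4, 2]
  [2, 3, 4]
A^⊗3 =
  [7, 8, 4]
  [8, 9, 5]
  [5, 6, 7]

Each entry (A^⊗3)_ij equals the minimum over all length-3 walks i = v_0 → v_1 → … → v_3 = j of Σ_t A[v_t][v_{t+1}]. For example, for (i, j) = (0, 2) we minimise over 9 possible intermediate vertex sequences; the minimum is 4, attained along the walk 0 → 2 → 0 → 2.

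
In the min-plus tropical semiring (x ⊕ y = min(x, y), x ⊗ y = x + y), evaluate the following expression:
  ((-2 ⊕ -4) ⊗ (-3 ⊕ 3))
((-2 ⊕ -4) ⊗ (-3 ⊕ 3)) = -7

Expand innermost to outermost. Recall ⊕ takes the minimum of its arguments and ⊗ takes their sum. Working out the expression ((-2 ⊕ -4) ⊗ (-3 ⊕ 3)) gives -7.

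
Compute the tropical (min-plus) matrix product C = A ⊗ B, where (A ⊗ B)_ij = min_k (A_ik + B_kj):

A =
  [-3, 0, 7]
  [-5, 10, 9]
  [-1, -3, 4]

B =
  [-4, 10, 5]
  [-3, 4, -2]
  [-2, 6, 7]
A ⊗ B =
  [-7, 4, -2]
  [-9, 5, 0]
  [-6, 1, -5]

Apply the min-plus product entry-by-entry:
  C[0][0] = min over k of (A[0][0] + B[0][0] = -3 + -4 = -7, A[0][1] + B[1][0] = 0 + -3 = -3, A[0][2] + B[2][0] = 7 + -2 = 5) = -7 (attained at k = 0)
  C[0][1] = min over k of (A[0][0] + B[0][1] = -3 + 10 = 7, A[0][1] + B[1][1] = 0 + 4 = 4, A[0][2] + B[2][1] = 7 + 6 = 13) = 4 (attained at k = 1)
  C[0][2] = min over k of (A[0][0] + B[0][2] = -3 + 5 = 2, A[0][1] + B[1][2] = 0 + -2 = -2, A[0][2] + B[2][2] = 7 + 7 = 14) = -2 (attained at k = 1)
  C[1][0] = min over k of (A[1][0] + B[0][0] = -5 + -4 = -9, A[1][1] + B[1][0] = 10 + -3 = 7, A[1][2] + B[2][0] = 9 + -2 = 7) = -9 (attained at k = 0)
  C[1][1] = min over k of (A[1][0] + B[0][1] = -5 + 10 = 5, A[1][1] + B[1][1] = 10 + 4 = 14, A[1][2] + B[2][1] = 9 + 6 = 15) = 5 (attained at k = 0)
  C[1][2] = min over k of (A[1][0] + B[0][2] = -5 + 5 = 0, A[1][1] + B[1][2] = 10 + -2 = 8, A[1][2] + B[2][2] = 9 + 7 = 16) = 0 (attained at k = 0)
  C[2][0] = min over k of (A[2][0] + B[0][0] = -1 + -4 = -5, A[2][1] + B[1][0] = -3 + -3 = -6, A[2][2] + B[2][0] = 4 + -2 = 2) = -6 (attained at k = 1)
  C[2][1] = min over k of (A[2][0] + B[0][1] = -1 + 10 = 9, A[2][1] + B[1][1] = -3 + 4 = 1, A[2][2] + B[2][1] = 4 + 6 = 10) = 1 (attained at k = 1)
  C[2][2] = min over k of (A[2][0] + B[0][2] = -1 + 5 = 4, A[2][1] + B[1][2] = -3 + -2 = -5, A[2][2] + B[2][2] = 4 + 7 = 11) = -5 (attained at k = 1)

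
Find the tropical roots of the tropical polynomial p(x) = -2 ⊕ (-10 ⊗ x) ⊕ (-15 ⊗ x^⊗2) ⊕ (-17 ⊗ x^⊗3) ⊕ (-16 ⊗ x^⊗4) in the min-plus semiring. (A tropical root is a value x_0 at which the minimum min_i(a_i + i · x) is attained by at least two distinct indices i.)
Roots: {-1, 2, 5, 8}

Each tropical root is a break point of the lower envelope of the lines y = a_i + i · x (there are 5 lines, with slopes 0, 1, ..., 4). Only the lines that attain the minimum somewhere contribute to roots; other lines are dominated. Here the surviving (envelope) indices are i = 4, i = 3, i = 2, i = 1, i = 0.
Intersections between consecutive envelope lines give the roots: for adjacent envelope indices i < j the intersection is x = (a_i − a_j) / (j − i). Reading off the sorted break points: {-1, 2, 5, 8}.
Verification: at each break x_0, at least two indices attain the minimum of min_i(a_i + i · x_0).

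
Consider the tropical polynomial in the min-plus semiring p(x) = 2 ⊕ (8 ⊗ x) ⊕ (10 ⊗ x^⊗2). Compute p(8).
p(8) = 2

A tropical monomial a ⊗ x^⊗i evaluates to a + i · x. Evaluating each term at x = 8:
  Term 0 contributes 2 + 0 · 8 = 2
  Term 1 contributes 8 + 1 · 8 = 16
  Term 2 contributes 10 + 2 · 8 = 26
p(8) = ⊕ of these = min[2, 16, 26] = 2.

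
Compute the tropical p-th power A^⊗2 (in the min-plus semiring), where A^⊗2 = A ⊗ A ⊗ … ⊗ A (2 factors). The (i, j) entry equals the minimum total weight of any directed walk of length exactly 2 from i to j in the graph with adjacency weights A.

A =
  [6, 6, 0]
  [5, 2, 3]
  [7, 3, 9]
A^⊗2 =
  [7, 3, 6]
  [7, 4, 5]
  [8, 5, 6]

Each entry (A^⊗2)_ij equals the minimum over all length-2 walks i = v_0 → v_1 → … → v_2 = j of Σ_t A[v_t][v_{t+1}]. For example, for (i, j) = (0, 2) we minimise over 3 possible intermediate vertex sequences; the minimum is 6, attained along the walk 0 → 0 → 2.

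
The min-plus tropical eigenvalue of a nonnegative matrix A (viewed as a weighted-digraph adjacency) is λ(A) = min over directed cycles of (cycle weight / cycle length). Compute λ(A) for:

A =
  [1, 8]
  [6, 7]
λ(A) = 1

Enumerate directed cycles and compute their means (weight / length). Sample:
  cycle 0 → 0: weight = 1, length = 1, mean = 1/1 ≈ 1.000
  cycle 1 → 1: weight = 7, length = 1, mean = 7/1 ≈ 7.000
  cycle 0 → 1 → 0: weight = 14, length = 2, mean = 14/2 ≈ 7.000
  cycle 1 → 0 → 1: weight = 14, length = 2, mean = 14/2 ≈ 7.000
Minimum mean = 1.000, attained e.g. along the cycle 0 → 0 with weight 1 and length 1. So λ(A) = 1/1 = 1.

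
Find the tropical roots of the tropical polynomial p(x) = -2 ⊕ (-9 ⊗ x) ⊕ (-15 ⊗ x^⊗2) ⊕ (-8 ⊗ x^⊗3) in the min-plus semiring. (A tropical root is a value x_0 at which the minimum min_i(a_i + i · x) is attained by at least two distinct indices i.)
Roots: {-7, 6, 7}

Each tropical root is a break point of the lower envelope of the lines y = a_i + i · x (there are 4 lines, with slopes 0, 1, ..., 3). Only the lines that attain the minimum somewhere contribute to roots; other lines are dominated. Here the surviving (envelope) indices are i = 3, i = 2, i = 1, i = 0.
Intersections between consecutive envelope lines give the roots: for adjacent envelope indices i < j the intersection is x = (a_i − a_j) / (j − i). Reading off the sorted break points: {-7, 6, 7}.
Verification: at each break x_0, at least two indices attain the minimum of min_i(a_i + i · x_0).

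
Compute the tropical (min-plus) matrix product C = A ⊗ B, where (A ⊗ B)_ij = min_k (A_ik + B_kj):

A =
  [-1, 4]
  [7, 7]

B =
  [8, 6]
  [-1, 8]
A ⊗ B =
  [3, 5]
  [6, 13]

Apply the min-plus product entry-by-entry:
  C[0][0] = min over k of (A[0][0] + B[0][0] = -1 + 8 = 7, A[0][1] + B[1][0] = 4 + -1 = 3) = 3 (attained at k = 1)
  C[0][1] = min over k of (A[0][0] + B[0][1] = -1 + 6 = 5, A[0][1] + B[1][1] = 4 + 8 = 12) = 5 (attained at k = 0)
  C[1][0] = min over k of (A[1][0] + B[0][0] = 7 + 8 = 15, A[1][1] + B[1][0] = 7 + -1 = 6) = 6 (attained at k = 1)
  C[1][1] = min over k of (A[1][0] + B[0][1] = 7 + 6 = 13, A[1][1] + B[1][1] = 7 + 8 = 15) = 13 (attained at k = 0)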